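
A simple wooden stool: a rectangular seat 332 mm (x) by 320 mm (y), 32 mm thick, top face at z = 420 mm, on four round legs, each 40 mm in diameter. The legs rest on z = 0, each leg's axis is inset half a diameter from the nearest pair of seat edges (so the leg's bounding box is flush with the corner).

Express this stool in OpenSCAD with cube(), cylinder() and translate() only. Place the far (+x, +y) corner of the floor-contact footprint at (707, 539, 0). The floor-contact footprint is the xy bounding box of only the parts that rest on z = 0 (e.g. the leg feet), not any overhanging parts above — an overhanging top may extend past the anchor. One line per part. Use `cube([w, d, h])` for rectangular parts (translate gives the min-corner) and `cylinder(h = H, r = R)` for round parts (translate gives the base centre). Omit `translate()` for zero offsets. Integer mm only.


translate([375, 219, 388]) cube([332, 320, 32]);
translate([395, 239, 0]) cylinder(h = 388, r = 20);
translate([687, 239, 0]) cylinder(h = 388, r = 20);
translate([395, 519, 0]) cylinder(h = 388, r = 20);
translate([687, 519, 0]) cylinder(h = 388, r = 20);


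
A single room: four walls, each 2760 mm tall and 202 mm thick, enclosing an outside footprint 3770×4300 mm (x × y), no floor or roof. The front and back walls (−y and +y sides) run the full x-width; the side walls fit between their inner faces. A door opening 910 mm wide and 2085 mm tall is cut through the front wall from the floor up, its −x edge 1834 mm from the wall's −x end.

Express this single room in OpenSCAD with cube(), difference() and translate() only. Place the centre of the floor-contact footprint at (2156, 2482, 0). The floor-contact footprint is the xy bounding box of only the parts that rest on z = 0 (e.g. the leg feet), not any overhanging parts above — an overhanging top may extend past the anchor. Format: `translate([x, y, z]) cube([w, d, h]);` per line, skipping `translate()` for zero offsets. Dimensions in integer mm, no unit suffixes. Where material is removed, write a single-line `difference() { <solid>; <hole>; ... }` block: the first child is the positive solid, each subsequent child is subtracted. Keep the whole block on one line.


difference() { translate([271, 332, 0]) cube([3770, 202, 2760]); translate([2105, 332, 0]) cube([910, 202, 2085]); }
translate([271, 4430, 0]) cube([3770, 202, 2760]);
translate([271, 534, 0]) cube([202, 3896, 2760]);
translate([3839, 534, 0]) cube([202, 3896, 2760]);


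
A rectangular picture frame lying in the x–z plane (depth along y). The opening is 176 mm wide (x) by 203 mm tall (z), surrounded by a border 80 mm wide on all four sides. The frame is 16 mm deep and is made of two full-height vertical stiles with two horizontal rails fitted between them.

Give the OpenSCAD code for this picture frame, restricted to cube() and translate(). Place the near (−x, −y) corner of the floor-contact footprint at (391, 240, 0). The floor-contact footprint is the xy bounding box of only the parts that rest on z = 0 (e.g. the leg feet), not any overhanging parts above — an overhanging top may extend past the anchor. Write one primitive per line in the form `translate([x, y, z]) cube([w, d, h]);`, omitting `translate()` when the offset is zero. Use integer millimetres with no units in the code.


translate([391, 240, 0]) cube([80, 16, 363]);
translate([647, 240, 0]) cube([80, 16, 363]);
translate([471, 240, 0]) cube([176, 16, 80]);
translate([471, 240, 283]) cube([176, 16, 80]);


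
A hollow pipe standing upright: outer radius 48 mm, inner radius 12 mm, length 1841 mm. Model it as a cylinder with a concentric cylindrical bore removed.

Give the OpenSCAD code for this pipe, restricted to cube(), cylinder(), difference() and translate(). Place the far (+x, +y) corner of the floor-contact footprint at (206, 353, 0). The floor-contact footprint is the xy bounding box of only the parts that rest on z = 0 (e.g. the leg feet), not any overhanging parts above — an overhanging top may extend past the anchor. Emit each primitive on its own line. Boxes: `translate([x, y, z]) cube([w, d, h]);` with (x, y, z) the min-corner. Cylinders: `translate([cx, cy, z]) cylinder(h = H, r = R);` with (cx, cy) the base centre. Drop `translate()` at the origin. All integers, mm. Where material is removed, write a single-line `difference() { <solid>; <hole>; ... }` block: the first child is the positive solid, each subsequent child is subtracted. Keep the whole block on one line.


difference() { translate([158, 305, 0]) cylinder(h = 1841, r = 48); translate([158, 305, 0]) cylinder(h = 1841, r = 12); }


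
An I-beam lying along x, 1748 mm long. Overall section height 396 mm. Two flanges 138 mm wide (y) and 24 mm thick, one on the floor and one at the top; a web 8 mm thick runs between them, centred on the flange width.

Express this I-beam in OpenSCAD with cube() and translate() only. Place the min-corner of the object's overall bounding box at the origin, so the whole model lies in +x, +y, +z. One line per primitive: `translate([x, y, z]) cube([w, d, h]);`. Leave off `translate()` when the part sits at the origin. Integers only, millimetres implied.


cube([1748, 138, 24]);
translate([0, 65, 24]) cube([1748, 8, 348]);
translate([0, 0, 372]) cube([1748, 138, 24]);


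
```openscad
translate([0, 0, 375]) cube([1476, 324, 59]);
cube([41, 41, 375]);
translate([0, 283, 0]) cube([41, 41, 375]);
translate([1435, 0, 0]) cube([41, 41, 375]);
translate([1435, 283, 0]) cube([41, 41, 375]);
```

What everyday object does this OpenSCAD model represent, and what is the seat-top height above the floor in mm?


A bench. The seat-top height is 434 mm.

A long slab on four corner posts — a bench. The slab sits at z = 375 with thickness 59, so the top is 375 + 59 = 434 mm.


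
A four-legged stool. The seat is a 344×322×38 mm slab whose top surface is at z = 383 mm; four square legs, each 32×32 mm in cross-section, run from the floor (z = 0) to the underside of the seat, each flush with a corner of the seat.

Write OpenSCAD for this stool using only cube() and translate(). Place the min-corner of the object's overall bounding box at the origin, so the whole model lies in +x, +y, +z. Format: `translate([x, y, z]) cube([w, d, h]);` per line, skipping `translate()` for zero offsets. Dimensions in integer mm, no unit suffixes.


translate([0, 0, 345]) cube([344, 322, 38]);
cube([32, 32, 345]);
translate([312, 0, 0]) cube([32, 32, 345]);
translate([0, 290, 0]) cube([32, 32, 345]);
translate([312, 290, 0]) cube([32, 32, 345]);


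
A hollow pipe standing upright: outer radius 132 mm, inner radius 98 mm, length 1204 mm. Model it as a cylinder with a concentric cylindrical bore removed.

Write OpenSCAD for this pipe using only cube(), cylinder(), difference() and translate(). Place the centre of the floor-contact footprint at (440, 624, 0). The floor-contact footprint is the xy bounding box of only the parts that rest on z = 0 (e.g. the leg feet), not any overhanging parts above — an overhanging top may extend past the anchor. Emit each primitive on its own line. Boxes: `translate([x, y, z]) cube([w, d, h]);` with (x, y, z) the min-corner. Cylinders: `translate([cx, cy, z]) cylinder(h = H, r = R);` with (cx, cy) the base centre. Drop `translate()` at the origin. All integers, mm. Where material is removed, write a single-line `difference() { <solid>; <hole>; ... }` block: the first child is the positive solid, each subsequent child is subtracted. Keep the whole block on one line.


difference() { translate([440, 624, 0]) cylinder(h = 1204, r = 132); translate([440, 624, 0]) cylinder(h = 1204, r = 98); }


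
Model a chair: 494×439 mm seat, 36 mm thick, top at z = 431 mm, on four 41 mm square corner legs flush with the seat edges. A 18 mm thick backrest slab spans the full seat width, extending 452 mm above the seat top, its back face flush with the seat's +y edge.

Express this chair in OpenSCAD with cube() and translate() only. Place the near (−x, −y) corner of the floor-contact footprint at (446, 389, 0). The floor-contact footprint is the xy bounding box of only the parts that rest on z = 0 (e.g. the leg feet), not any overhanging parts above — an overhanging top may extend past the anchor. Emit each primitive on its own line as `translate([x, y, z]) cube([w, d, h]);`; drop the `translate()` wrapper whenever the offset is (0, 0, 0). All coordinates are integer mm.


translate([446, 389, 395]) cube([494, 439, 36]);
translate([446, 389, 0]) cube([41, 41, 395]);
translate([899, 389, 0]) cube([41, 41, 395]);
translate([446, 787, 0]) cube([41, 41, 395]);
translate([899, 787, 0]) cube([41, 41, 395]);
translate([446, 810, 431]) cube([494, 18, 452]);


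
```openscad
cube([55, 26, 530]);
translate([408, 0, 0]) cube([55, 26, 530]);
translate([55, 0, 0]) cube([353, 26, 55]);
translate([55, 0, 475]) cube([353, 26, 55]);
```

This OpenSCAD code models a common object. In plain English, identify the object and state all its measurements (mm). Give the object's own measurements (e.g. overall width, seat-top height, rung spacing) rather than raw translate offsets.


A rectangular picture frame lying in the x–z plane (depth along y). The opening is 353 mm wide (x) by 420 mm tall (z), surrounded by a border 55 mm wide on all four sides. The frame is 26 mm deep and is made of two full-height vertical stiles with two horizontal rails fitted between them.


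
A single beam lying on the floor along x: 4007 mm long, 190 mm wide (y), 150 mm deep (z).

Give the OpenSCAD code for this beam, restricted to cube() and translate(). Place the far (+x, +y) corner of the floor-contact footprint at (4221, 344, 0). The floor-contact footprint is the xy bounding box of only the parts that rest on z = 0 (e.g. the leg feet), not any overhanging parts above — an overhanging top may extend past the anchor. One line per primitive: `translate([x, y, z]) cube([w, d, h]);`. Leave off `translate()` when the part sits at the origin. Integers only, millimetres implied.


translate([214, 154, 0]) cube([4007, 190, 150]);


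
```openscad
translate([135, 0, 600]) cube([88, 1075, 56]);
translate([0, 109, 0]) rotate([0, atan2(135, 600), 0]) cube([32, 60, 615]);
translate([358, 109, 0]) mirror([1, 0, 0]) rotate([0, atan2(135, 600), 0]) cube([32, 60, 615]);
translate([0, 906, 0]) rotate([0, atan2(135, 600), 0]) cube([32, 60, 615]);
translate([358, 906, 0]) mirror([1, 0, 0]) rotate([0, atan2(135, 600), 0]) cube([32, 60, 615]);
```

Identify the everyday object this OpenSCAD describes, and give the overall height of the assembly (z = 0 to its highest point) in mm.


A sawhorse. The overall height is 656 mm.

A beam across two mirrored pairs of raked legs — a sawhorse. The beam's underside is at z = 600 (matching the legs' vertical rise in atan2(135, 600)) and the beam is 56 mm tall, so its top is at 600 + 56 = 656 mm. The raked legs top out at the beam's underside, so that is the highest point.


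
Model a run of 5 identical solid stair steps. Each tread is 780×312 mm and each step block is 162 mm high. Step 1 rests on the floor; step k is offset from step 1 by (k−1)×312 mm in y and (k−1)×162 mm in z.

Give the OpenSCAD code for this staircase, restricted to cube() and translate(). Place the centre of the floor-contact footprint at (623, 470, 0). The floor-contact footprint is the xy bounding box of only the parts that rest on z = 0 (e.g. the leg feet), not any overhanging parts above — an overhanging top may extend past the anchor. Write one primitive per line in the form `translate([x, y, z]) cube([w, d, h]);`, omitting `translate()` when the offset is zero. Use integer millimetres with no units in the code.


translate([233, 314, 0]) cube([780, 312, 162]);
translate([233, 626, 162]) cube([780, 312, 162]);
translate([233, 938, 324]) cube([780, 312, 162]);
translate([233, 1250, 486]) cube([780, 312, 162]);
translate([233, 1562, 648]) cube([780, 312, 162]);


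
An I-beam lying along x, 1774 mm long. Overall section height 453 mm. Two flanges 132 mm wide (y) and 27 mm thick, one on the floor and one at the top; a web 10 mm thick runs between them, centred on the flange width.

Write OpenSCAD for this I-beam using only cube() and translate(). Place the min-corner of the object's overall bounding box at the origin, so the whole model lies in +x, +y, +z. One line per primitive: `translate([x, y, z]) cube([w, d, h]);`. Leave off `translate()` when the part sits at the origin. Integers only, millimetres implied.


cube([1774, 132, 27]);
translate([0, 61, 27]) cube([1774, 10, 399]);
translate([0, 0, 426]) cube([1774, 132, 27]);


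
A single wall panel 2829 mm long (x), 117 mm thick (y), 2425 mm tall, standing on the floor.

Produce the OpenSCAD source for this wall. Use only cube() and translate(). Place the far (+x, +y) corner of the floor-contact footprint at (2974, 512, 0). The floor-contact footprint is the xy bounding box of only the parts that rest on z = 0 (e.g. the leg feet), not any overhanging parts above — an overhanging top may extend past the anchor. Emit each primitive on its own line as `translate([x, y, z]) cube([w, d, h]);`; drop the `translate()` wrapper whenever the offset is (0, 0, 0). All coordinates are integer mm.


translate([145, 395, 0]) cube([2829, 117, 2425]);


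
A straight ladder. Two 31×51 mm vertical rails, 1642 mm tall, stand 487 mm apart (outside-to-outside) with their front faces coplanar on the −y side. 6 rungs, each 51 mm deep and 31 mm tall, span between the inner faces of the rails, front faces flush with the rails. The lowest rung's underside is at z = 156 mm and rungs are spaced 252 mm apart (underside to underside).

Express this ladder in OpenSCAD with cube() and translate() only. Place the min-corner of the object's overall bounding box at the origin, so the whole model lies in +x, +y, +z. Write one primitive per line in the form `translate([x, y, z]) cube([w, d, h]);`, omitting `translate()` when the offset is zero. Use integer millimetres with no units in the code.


cube([31, 51, 1642]);
translate([456, 0, 0]) cube([31, 51, 1642]);
translate([31, 0, 156]) cube([425, 51, 31]);
translate([31, 0, 408]) cube([425, 51, 31]);
translate([31, 0, 660]) cube([425, 51, 31]);
translate([31, 0, 912]) cube([425, 51, 31]);
translate([31, 0, 1164]) cube([425, 51, 31]);
translate([31, 0, 1416]) cube([425, 51, 31]);


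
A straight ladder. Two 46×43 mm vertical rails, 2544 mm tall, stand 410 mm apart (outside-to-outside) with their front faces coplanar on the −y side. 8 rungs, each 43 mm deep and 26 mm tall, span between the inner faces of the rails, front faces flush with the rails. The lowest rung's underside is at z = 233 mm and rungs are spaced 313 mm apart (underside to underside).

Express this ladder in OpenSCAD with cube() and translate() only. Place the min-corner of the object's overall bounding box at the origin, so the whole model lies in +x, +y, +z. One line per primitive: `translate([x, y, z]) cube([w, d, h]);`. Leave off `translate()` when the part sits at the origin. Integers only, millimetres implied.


cube([46, 43, 2544]);
translate([364, 0, 0]) cube([46, 43, 2544]);
translate([46, 0, 233]) cube([318, 43, 26]);
translate([46, 0, 546]) cube([318, 43, 26]);
translate([46, 0, 859]) cube([318, 43, 26]);
translate([46, 0, 1172]) cube([318, 43, 26]);
translate([46, 0, 1485]) cube([318, 43, 26]);
translate([46, 0, 1798]) cube([318, 43, 26]);
translate([46, 0, 2111]) cube([318, 43, 26]);
translate([46, 0, 2424]) cube([318, 43, 26]);


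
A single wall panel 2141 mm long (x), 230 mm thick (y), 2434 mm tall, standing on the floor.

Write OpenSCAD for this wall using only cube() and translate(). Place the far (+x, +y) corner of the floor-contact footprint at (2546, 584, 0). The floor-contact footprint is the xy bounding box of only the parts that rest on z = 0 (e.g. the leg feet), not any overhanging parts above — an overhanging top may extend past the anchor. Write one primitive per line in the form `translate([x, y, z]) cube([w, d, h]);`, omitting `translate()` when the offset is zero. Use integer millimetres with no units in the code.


translate([405, 354, 0]) cube([2141, 230, 2434]);


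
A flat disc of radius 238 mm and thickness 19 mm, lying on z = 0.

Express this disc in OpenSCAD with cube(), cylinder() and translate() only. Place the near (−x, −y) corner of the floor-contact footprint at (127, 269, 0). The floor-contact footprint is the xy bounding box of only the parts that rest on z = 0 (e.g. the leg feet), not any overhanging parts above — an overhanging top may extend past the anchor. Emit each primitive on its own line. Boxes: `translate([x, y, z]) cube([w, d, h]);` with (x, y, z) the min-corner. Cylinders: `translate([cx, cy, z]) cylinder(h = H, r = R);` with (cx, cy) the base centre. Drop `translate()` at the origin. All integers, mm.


translate([365, 507, 0]) cylinder(h = 19, r = 238);


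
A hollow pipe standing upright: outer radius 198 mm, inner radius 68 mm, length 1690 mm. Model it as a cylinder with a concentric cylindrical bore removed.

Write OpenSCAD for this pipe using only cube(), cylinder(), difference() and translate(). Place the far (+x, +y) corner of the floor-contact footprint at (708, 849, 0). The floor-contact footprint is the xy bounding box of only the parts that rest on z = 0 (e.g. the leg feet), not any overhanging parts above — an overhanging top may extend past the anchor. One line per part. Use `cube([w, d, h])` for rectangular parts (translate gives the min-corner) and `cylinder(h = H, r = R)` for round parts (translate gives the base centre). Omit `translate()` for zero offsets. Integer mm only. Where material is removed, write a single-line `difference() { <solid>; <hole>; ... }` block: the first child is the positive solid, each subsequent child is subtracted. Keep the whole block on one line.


difference() { translate([510, 651, 0]) cylinder(h = 1690, r = 198); translate([510, 651, 0]) cylinder(h = 1690, r = 68); }


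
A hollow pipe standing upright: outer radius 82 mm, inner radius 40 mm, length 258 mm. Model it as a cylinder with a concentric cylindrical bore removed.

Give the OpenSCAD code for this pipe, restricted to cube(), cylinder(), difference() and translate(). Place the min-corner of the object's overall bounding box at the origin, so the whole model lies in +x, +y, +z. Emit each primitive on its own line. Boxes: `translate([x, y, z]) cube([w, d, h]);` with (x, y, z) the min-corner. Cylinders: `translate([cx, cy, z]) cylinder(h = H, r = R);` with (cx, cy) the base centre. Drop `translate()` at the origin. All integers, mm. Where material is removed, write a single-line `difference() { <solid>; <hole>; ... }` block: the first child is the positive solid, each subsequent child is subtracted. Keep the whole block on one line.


difference() { translate([82, 82, 0]) cylinder(h = 258, r = 82); translate([82, 82, 0]) cylinder(h = 258, r = 40); }


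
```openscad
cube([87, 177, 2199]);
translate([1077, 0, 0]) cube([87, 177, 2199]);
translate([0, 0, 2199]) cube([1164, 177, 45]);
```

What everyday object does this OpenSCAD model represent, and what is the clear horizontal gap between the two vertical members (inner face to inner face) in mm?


A door frame. The clear opening width is 990 mm.

Two 2199 mm tall posts with a header on top — a door frame. The left jamb is 87 mm wide at x = 0; the right jamb starts at x = 1077. The clear opening is 1077 − 87 = 990 mm.


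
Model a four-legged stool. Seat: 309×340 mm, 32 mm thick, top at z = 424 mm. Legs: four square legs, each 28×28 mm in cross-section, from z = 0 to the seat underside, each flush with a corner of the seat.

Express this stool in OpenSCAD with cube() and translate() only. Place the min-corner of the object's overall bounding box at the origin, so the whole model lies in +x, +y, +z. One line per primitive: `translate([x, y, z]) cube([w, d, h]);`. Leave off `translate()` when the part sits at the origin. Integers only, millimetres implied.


translate([0, 0, 392]) cube([309, 340, 32]);
cube([28, 28, 392]);
translate([281, 0, 0]) cube([28, 28, 392]);
translate([0, 312, 0]) cube([28, 28, 392]);
translate([281, 312, 0]) cube([28, 28, 392]);


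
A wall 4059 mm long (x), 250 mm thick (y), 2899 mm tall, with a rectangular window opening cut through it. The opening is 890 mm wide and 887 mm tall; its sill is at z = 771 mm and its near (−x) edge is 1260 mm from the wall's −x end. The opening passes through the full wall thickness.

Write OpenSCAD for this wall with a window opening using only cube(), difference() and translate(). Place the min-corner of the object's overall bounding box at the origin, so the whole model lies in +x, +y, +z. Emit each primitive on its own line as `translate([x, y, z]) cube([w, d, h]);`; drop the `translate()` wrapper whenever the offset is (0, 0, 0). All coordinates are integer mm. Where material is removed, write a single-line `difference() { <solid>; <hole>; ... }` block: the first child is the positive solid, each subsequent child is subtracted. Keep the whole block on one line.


difference() { cube([4059, 250, 2899]); translate([1260, 0, 771]) cube([890, 250, 887]); }


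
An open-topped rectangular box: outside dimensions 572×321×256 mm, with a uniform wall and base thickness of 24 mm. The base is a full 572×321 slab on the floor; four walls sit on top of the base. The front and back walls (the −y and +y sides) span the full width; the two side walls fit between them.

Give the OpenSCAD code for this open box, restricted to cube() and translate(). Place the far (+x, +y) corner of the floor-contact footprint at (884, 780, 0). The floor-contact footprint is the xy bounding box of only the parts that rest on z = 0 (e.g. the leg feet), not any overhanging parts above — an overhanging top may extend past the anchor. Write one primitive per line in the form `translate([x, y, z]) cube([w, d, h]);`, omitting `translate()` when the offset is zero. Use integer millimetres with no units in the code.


translate([312, 459, 0]) cube([572, 321, 24]);
translate([312, 459, 24]) cube([572, 24, 232]);
translate([312, 756, 24]) cube([572, 24, 232]);
translate([312, 483, 24]) cube([24, 273, 232]);
translate([860, 483, 24]) cube([24, 273, 232]);


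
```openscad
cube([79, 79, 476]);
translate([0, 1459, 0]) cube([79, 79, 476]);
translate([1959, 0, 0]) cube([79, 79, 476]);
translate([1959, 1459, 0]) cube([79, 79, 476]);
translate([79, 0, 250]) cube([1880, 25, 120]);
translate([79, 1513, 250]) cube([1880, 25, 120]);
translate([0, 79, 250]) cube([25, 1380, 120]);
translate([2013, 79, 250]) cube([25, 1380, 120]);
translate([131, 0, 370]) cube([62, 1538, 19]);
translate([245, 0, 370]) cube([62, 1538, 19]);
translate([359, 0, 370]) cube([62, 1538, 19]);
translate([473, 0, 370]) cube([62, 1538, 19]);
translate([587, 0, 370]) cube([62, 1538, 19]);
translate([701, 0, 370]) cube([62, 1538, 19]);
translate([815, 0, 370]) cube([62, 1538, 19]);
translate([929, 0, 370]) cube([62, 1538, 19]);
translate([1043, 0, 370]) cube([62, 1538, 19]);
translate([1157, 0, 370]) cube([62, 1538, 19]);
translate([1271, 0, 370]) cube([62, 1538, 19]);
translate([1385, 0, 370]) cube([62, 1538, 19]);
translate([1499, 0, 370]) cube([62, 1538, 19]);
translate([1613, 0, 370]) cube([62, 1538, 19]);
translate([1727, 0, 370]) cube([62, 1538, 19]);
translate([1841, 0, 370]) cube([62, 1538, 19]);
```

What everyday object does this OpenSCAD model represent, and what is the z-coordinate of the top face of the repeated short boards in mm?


A bed frame. The slat-top height is 389 mm.

Four posts, four rails, and a row of slats — a bed frame. Slats sit on the rails at z = 250 + 120 = 370; with slat thickness 19, the top is 389 mm.


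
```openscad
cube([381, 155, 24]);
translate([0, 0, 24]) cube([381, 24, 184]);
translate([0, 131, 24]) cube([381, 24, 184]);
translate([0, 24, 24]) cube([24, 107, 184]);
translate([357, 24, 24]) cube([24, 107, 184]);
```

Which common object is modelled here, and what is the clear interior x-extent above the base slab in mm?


An open box. The internal width is 333 mm.

A 381×155 base slab with four walls standing on it — an open box. The base is 381 mm wide and the walls are 24 mm thick, so the internal width is 381 − 2 × 24 = 333 mm.


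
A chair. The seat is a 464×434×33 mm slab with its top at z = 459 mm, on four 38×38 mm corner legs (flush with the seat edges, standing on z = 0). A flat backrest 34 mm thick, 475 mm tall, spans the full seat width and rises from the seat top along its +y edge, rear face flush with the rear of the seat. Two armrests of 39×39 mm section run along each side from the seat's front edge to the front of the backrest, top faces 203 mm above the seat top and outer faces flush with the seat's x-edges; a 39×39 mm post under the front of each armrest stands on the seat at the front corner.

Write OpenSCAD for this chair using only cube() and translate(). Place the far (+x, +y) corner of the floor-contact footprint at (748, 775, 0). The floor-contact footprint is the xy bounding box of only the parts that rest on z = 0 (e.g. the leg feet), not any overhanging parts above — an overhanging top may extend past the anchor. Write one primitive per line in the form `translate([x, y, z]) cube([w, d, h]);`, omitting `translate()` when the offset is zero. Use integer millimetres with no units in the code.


translate([284, 341, 426]) cube([464, 434, 33]);
translate([284, 341, 0]) cube([38, 38, 426]);
translate([710, 341, 0]) cube([38, 38, 426]);
translate([284, 737, 0]) cube([38, 38, 426]);
translate([710, 737, 0]) cube([38, 38, 426]);
translate([284, 741, 459]) cube([464, 34, 475]);
translate([284, 341, 623]) cube([39, 400, 39]);
translate([709, 341, 623]) cube([39, 400, 39]);
translate([284, 341, 459]) cube([39, 39, 164]);
translate([709, 341, 459]) cube([39, 39, 164]);


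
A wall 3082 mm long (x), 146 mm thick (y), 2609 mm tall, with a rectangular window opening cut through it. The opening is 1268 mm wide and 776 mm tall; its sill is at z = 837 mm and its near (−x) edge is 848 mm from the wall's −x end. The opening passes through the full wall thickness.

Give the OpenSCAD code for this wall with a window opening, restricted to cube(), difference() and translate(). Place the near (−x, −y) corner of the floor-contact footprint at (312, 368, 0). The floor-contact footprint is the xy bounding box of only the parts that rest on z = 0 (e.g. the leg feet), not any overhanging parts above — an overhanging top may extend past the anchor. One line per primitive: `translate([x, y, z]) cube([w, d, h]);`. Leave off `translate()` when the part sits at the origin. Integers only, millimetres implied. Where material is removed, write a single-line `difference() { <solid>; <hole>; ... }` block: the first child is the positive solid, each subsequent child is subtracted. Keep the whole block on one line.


difference() { translate([312, 368, 0]) cube([3082, 146, 2609]); translate([1160, 368, 837]) cube([1268, 146, 776]); }


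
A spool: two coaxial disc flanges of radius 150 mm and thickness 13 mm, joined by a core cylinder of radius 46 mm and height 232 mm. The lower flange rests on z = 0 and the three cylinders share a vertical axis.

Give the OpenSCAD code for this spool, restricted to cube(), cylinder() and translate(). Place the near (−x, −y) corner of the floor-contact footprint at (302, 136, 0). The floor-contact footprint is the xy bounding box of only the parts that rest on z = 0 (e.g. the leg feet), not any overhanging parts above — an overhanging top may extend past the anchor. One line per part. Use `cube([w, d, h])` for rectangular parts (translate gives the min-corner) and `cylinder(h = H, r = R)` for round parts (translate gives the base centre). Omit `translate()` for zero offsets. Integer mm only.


translate([452, 286, 0]) cylinder(h = 13, r = 150);
translate([452, 286, 13]) cylinder(h = 232, r = 46);
translate([452, 286, 245]) cylinder(h = 13, r = 150);


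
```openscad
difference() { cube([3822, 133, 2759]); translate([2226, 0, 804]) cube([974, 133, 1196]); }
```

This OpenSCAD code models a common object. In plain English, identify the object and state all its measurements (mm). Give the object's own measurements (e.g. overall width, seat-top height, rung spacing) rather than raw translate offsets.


A wall 3822 mm long (x), 133 mm thick (y), 2759 mm tall, with a rectangular window opening cut through it. The opening is 974 mm wide and 1196 mm tall; its sill is at z = 804 mm and its near (−x) edge is 2226 mm from the wall's −x end. The opening passes through the full wall thickness.


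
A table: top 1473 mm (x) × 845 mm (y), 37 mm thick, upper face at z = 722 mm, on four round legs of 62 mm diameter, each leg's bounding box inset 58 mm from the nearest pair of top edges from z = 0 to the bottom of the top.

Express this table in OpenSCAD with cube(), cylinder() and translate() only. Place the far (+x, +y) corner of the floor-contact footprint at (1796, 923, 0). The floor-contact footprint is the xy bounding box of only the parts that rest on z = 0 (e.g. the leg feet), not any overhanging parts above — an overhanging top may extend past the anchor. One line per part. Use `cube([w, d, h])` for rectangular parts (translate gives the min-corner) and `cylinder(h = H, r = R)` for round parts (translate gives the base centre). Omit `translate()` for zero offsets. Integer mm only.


translate([381, 136, 685]) cube([1473, 845, 37]);
translate([470, 225, 0]) cylinder(h = 685, r = 31);
translate([1765, 225, 0]) cylinder(h = 685, r = 31);
translate([470, 892, 0]) cylinder(h = 685, r = 31);
translate([1765, 892, 0]) cylinder(h = 685, r = 31);


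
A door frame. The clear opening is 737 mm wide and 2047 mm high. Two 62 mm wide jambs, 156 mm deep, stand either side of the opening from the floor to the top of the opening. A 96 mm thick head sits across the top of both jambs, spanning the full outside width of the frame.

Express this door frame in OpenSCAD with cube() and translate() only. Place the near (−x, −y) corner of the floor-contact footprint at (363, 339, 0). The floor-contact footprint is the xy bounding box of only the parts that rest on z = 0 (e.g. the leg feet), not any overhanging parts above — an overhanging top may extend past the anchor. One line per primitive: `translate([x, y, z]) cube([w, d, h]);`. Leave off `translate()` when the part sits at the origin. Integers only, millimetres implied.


translate([363, 339, 0]) cube([62, 156, 2047]);
translate([1162, 339, 0]) cube([62, 156, 2047]);
translate([363, 339, 2047]) cube([861, 156, 96]);


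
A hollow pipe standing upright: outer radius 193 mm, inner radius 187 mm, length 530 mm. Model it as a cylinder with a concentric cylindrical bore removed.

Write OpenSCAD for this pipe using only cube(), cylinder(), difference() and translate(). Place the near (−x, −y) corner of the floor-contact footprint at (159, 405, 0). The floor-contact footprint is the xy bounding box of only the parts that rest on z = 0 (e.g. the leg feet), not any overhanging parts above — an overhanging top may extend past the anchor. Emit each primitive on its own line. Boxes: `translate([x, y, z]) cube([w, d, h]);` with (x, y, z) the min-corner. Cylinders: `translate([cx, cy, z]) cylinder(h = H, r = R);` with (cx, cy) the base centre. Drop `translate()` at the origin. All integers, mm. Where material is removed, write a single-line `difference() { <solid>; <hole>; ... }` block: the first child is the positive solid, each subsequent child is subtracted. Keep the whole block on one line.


difference() { translate([352, 598, 0]) cylinder(h = 530, r = 193); translate([352, 598, 0]) cylinder(h = 530, r = 187); }


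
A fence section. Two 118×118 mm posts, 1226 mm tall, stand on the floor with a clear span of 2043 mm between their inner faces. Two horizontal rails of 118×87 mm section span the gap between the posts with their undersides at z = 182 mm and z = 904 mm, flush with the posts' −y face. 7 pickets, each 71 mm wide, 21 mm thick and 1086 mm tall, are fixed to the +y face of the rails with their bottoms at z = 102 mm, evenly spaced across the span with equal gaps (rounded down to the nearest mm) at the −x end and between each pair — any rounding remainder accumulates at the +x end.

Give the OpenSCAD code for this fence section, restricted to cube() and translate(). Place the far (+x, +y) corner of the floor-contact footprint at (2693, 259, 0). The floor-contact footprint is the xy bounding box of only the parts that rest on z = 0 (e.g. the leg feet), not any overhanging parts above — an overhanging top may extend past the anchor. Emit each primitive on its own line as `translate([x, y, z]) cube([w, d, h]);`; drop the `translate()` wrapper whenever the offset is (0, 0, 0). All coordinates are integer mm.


translate([414, 141, 0]) cube([118, 118, 1226]);
translate([2575, 141, 0]) cube([118, 118, 1226]);
translate([532, 141, 182]) cube([2043, 118, 87]);
translate([532, 141, 904]) cube([2043, 118, 87]);
translate([725, 259, 102]) cube([71, 21, 1086]);
translate([989, 259, 102]) cube([71, 21, 1086]);
translate([1253, 259, 102]) cube([71, 21, 1086]);
translate([1517, 259, 102]) cube([71, 21, 1086]);
translate([1781, 259, 102]) cube([71, 21, 1086]);
translate([2045, 259, 102]) cube([71, 21, 1086]);
translate([2309, 259, 102]) cube([71, 21, 1086]);


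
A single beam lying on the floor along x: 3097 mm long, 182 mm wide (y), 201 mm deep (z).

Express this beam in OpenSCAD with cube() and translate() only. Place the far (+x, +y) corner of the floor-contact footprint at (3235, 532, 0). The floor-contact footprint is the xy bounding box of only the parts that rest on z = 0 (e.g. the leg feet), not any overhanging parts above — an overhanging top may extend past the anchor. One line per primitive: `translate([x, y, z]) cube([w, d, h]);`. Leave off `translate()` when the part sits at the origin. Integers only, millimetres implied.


translate([138, 350, 0]) cube([3097, 182, 201]);


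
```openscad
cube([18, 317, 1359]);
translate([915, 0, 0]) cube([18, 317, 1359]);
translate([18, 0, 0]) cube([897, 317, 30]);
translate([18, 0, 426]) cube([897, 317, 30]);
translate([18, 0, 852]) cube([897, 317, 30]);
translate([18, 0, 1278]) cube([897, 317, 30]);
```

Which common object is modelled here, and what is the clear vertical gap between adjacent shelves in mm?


A bookshelf. The clear shelf gap is 396 mm.

Two tall side panels with 4 horizontal boards between them — a bookshelf. The first two shelf undersides are at z = 0 and z = 426; with shelf thickness 30, the clear gap is 426 − 0 − 30 = 396 mm.


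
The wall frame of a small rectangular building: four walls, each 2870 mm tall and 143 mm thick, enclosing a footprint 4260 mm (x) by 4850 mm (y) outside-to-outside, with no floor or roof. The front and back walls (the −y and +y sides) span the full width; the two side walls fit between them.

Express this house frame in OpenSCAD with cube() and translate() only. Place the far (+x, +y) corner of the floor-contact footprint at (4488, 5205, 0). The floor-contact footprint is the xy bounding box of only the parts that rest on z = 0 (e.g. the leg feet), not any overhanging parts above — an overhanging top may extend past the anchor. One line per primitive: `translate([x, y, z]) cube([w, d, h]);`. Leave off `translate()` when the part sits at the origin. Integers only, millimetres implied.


translate([228, 355, 0]) cube([4260, 143, 2870]);
translate([228, 5062, 0]) cube([4260, 143, 2870]);
translate([228, 498, 0]) cube([143, 4564, 2870]);
translate([4345, 498, 0]) cube([143, 4564, 2870]);


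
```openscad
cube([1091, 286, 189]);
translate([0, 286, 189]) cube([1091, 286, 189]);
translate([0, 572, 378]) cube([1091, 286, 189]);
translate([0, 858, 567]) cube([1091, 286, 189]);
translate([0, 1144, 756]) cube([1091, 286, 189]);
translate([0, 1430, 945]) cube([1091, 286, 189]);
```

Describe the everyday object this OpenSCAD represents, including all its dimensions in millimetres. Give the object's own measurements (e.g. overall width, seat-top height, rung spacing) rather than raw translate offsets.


A straight staircase of 6 solid steps. Each step is 1091 mm wide (x), 286 mm deep (y, the going) and 189 mm tall (the rise). The first step rests on the floor; each subsequent step sits one going further in +y and one rise higher in +z, directly behind and above the previous step with no overlap.


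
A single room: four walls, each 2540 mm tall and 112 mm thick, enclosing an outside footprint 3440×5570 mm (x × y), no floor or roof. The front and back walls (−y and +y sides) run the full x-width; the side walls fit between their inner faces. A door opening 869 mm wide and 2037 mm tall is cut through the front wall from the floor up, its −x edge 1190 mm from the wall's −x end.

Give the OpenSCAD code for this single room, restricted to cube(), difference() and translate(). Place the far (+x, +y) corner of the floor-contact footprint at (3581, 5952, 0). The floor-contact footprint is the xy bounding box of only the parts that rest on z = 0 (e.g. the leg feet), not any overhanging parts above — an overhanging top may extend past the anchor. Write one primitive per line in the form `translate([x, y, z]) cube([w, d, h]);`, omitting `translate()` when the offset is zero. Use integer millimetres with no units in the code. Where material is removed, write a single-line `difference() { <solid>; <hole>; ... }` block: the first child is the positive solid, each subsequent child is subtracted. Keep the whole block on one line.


difference() { translate([141, 382, 0]) cube([3440, 112, 2540]); translate([1331, 382, 0]) cube([869, 112, 2037]); }
translate([141, 5840, 0]) cube([3440, 112, 2540]);
translate([141, 494, 0]) cube([112, 5346, 2540]);
translate([3469, 494, 0]) cube([112, 5346, 2540]);


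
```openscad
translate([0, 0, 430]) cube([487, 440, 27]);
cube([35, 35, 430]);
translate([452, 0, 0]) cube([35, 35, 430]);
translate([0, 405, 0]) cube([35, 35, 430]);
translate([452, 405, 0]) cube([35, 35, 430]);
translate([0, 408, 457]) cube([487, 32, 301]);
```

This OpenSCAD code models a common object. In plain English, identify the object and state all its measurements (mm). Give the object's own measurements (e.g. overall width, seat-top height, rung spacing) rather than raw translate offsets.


A chair. The seat is a 487×440×27 mm slab with its top at z = 457 mm, on four 35×35 mm corner legs (flush with the seat edges, standing on z = 0). A flat backrest 32 mm thick, 301 mm tall, spans the full seat width and rises from the seat top along its +y edge, rear face flush with the rear of the seat.


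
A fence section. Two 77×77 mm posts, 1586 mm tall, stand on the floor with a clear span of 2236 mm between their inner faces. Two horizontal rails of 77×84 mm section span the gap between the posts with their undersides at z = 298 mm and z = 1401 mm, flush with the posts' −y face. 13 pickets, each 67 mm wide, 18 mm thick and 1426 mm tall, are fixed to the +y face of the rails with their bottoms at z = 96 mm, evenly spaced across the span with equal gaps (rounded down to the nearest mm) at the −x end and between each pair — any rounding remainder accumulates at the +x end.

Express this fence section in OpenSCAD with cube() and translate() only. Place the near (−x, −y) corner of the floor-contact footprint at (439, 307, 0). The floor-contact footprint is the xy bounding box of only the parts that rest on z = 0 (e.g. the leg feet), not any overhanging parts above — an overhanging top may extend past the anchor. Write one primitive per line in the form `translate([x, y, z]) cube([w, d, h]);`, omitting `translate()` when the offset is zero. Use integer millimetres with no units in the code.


translate([439, 307, 0]) cube([77, 77, 1586]);
translate([2752, 307, 0]) cube([77, 77, 1586]);
translate([516, 307, 298]) cube([2236, 77, 84]);
translate([516, 307, 1401]) cube([2236, 77, 84]);
translate([613, 384, 96]) cube([67, 18, 1426]);
translate([777, 384, 96]) cube([67, 18, 1426]);
translate([941, 384, 96]) cube([67, 18, 1426]);
translate([1105, 384, 96]) cube([67, 18, 1426]);
translate([1269, 384, 96]) cube([67, 18, 1426]);
translate([1433, 384, 96]) cube([67, 18, 1426]);
translate([1597, 384, 96]) cube([67, 18, 1426]);
translate([1761, 384, 96]) cube([67, 18, 1426]);
translate([1925, 384, 96]) cube([67, 18, 1426]);
translate([2089, 384, 96]) cube([67, 18, 1426]);
translate([2253, 384, 96]) cube([67, 18, 1426]);
translate([2417, 384, 96]) cube([67, 18, 1426]);
translate([2581, 384, 96]) cube([67, 18, 1426]);
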